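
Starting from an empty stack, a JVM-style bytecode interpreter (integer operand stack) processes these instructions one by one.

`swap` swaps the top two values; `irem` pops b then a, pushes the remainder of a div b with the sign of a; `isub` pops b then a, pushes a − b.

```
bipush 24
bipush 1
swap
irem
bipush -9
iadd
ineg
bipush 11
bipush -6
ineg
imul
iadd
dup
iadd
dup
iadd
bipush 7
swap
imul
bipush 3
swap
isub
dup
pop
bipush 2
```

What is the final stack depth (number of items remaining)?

bipush 24 → 24
bipush 1  → 24 1
swap      → 1 24
irem      → 1
bipush -9 → 1 -9
iadd      → -8
ineg      → 8
bipush 11 → 8 11
bipush -6 → 8 11 -6
ineg      → 8 11 6
imul      → 8 66
iadd      → 74
dup       → 74 74
iadd      → 148
dup       → 148 148
iadd      → 296
bipush 7  → 296 7
swap      → 7 296
imul      → 2072
bipush 3  → 2072 3
swap      → 3 2072
isub      → -2069
dup       → -2069 -2069
pop       → -2069
bipush 2  → -2069 2

2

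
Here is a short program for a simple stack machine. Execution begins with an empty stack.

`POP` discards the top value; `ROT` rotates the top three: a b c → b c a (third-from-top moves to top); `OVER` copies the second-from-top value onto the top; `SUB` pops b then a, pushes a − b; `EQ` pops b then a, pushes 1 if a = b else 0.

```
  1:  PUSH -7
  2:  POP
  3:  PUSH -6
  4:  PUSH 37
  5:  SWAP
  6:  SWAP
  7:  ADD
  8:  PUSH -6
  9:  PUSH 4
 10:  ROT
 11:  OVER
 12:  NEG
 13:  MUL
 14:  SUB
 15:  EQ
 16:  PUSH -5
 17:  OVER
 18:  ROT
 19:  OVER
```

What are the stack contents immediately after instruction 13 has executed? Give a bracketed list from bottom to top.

[-6, 4, -124]

PUSH -7 → [-7]
POP     → []
PUSH -6 → [-6]
PUSH 37 → [-6, 37]
SWAP    → [37, -6]
SWAP    → [-6, 37]
ADD     → [31]
PUSH -6 → [31, -6]
PUSH 4  → [31, -6, 4]
ROT     → [-6, 4, 31]
OVER    → [-6, 4, 31, 4]
NEG     → [-6, 4, 31, -4]
MUL     → [-6, 4, -124]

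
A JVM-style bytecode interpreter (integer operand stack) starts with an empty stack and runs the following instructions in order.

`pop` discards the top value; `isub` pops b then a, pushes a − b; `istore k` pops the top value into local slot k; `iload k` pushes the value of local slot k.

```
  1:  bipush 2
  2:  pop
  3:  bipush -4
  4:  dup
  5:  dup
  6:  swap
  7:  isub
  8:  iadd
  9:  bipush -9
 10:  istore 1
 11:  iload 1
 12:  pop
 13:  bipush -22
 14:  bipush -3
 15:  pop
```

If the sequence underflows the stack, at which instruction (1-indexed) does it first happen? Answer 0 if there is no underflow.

bipush 2   → [2]
pop        → []
bipush -4  → [-4]
dup        → [-4, -4]
dup        → [-4, -4, -4]
swap       → [-4, -4, -4]
isub       → [-4, 0]
iadd       → [-4]
bipush -9  → [-4, -9]
istore 1   → [-4]
iload 1    → [-4, -9]
pop        → [-4]
bipush -22 → [-4, -22]
bipush -3  → [-4, -22, -3]
pop        → [-4, -22]

0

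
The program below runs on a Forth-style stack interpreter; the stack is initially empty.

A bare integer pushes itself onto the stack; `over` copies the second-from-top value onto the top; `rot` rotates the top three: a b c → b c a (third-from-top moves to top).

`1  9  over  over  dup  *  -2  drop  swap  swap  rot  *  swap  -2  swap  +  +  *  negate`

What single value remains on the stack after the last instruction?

1      → [1]
9      → [1, 9]
over   → [1, 9, 1]
over   → [1, 9, 1, 9]
dup    → [1, 9, 1, 9, 9]
*      → [1, 9, 1, 81]
-2     → [1, 9, 1, 81, -2]
drop   → [1, 9, 1, 81]
swap   → [1, 9, 81, 1]
swap   → [1, 9, 1, 81]
rot    → [1, 1, 81, 9]
*      → [1, 1, 729]
swap   → [1, 729, 1]
-2     → [1, 729, 1, -2]
swap   → [1, 729, -2, 1]
+      → [1, 729, -1]
+      → [1, 728]
*      → [728]
negate → [-728]

-728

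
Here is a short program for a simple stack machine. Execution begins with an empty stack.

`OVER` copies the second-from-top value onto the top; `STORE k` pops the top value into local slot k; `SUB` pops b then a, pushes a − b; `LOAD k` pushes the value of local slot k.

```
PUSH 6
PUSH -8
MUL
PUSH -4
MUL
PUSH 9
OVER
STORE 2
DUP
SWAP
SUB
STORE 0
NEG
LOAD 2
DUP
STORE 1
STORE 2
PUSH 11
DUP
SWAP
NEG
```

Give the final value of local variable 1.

PUSH 6  : 6
PUSH -8 : 6 -8
MUL     : -48
PUSH -4 : -48 -4
MUL     : 192
PUSH 9  : 192 9
OVER    : 192 9 192
STORE 2 : 192 9
DUP     : 192 9 9
SWAP    : 192 9 9
SUB     : 192 0
STORE 0 : 192
NEG     : -192
LOAD 2  : -192 192
DUP     : -192 192 192
STORE 1 : -192 192
STORE 2 : -192
PUSH 11 : -192 11
DUP     : -192 11 11
SWAP    : -192 11 11
NEG     : -192 11 -11

192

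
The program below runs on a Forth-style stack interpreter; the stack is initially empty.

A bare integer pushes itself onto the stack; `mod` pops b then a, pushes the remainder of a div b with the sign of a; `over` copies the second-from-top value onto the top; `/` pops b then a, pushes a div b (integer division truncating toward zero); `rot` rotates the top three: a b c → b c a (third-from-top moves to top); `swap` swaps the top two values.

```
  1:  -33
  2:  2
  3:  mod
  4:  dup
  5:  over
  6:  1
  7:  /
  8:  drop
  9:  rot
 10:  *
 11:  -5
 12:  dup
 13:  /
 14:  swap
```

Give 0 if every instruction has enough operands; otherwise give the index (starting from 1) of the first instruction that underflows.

-33  → -33
2    → -33 2
mod  → -1
dup  → -1 -1
over → -1 -1 -1
1    → -1 -1 -1 1
/    → -1 -1 -1
drop → -1 -1
rot  — needs 3 operands, stack has 2 → underflow

9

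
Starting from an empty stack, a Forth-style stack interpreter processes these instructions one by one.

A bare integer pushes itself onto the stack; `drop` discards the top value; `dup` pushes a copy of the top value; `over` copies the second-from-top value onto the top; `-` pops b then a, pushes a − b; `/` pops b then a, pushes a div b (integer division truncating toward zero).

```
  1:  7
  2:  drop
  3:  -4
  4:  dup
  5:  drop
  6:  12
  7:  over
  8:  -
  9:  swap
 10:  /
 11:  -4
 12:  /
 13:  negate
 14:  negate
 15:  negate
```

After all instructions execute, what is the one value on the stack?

7      : [7]
drop   : []
-4     : [-4]
dup    : [-4, -4]
drop   : [-4]
12     : [-4, 12]
over   : [-4, 12, -4]
-      : [-4, 16]
swap   : [16, -4]
/      : [-4]
-4     : [-4, -4]
/      : [1]
negate : [-1]
negate : [1]
negate : [-1]

-1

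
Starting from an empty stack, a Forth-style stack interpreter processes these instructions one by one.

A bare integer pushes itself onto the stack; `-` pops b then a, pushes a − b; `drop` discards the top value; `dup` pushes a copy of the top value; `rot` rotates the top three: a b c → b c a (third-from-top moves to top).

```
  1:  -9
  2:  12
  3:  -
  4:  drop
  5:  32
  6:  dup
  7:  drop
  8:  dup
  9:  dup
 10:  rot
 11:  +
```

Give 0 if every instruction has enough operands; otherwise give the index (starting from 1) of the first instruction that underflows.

-9   -> -9
12   -> -9 12
-    -> -21
drop -> (empty)
32   -> 32
dup  -> 32 32
drop -> 32
dup  -> 32 32
dup  -> 32 32 32
rot  -> 32 32 32
+    -> 32 64

0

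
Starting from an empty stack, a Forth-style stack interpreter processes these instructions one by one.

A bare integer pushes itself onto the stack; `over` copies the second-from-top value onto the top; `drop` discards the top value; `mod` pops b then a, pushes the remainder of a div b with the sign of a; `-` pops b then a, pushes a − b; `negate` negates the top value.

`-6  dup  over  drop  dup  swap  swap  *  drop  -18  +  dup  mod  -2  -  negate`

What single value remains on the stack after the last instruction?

-6      -6
dup     -6 -6
over    -6 -6 -6
drop    -6 -6
dup     -6 -6 -6
swap    -6 -6 -6
swap    -6 -6 -6
*       -6 36
drop    -6
-18     -6 -18
+       -24
dup     -24 -24
mod     0
-2      0 -2
-       2
negate  -2

-2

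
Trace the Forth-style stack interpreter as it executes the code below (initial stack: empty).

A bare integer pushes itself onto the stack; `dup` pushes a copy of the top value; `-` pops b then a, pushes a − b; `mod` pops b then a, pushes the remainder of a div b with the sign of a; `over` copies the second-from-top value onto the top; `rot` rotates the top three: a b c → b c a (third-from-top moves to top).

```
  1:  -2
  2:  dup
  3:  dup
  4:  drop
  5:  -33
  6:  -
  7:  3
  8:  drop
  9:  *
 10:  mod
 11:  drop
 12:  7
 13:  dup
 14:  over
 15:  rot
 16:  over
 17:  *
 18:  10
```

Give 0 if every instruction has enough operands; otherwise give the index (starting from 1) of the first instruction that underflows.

10

-2   : -2
dup  : -2 -2
dup  : -2 -2 -2
drop : -2 -2
-33  : -2 -2 -33
-    : -2 31
3    : -2 31 3
drop : -2 31
*    : -62
mod  — needs 2 operands, stack has 1 → underflow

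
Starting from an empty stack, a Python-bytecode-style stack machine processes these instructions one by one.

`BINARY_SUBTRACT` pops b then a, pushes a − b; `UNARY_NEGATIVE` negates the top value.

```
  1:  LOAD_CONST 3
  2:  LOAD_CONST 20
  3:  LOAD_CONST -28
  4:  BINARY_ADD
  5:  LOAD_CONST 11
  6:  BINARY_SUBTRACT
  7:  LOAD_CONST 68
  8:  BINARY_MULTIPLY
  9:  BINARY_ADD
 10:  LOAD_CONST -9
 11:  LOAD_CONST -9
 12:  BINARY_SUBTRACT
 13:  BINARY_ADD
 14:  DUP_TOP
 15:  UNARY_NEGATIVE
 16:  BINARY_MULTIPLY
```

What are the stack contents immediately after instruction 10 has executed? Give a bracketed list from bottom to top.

LOAD_CONST 3    -> 3
LOAD_CONST 20   -> 3 20
LOAD_CONST -28  -> 3 20 -28
BINARY_ADD      -> 3 -8
LOAD_CONST 11   -> 3 -8 11
BINARY_SUBTRACT -> 3 -19
LOAD_CONST 68   -> 3 -19 68
BINARY_MULTIPLY -> 3 -1292
BINARY_ADD      -> -1289
LOAD_CONST -9   -> -1289 -9

[-1289, -9]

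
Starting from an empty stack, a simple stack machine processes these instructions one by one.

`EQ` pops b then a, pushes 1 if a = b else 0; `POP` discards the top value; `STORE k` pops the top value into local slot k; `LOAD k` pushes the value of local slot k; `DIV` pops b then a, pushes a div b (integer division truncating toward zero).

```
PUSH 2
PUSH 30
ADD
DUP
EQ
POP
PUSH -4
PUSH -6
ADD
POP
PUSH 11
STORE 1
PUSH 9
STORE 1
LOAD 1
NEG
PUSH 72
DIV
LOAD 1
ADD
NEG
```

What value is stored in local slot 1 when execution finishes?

PUSH 2   2
PUSH 30  2 30
ADD      32
DUP      32 32
EQ       1
POP      (empty)
PUSH -4  -4
PUSH -6  -4 -6
ADD      -10
POP      (empty)
PUSH 11  11
STORE 1  (empty)
PUSH 9   9
STORE 1  (empty)
LOAD 1   9
NEG      -9
PUSH 72  -9 72
DIV      0
LOAD 1   0 9
ADD      9
NEG      -9

9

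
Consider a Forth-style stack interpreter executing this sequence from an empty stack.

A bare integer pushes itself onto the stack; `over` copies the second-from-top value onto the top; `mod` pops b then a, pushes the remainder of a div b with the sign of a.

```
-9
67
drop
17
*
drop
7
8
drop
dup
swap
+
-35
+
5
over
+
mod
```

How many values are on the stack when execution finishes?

1

-9   -> [-9]
67   -> [-9, 67]
drop -> [-9]
17   -> [-9, 17]
*    -> [-153]
drop -> []
7    -> [7]
8    -> [7, 8]
drop -> [7]
dup  -> [7, 7]
swap -> [7, 7]
+    -> [14]
-35  -> [14, -35]
+    -> [-21]
5    -> [-21, 5]
over -> [-21, 5, -21]
+    -> [-21, -16]
mod  -> [-5]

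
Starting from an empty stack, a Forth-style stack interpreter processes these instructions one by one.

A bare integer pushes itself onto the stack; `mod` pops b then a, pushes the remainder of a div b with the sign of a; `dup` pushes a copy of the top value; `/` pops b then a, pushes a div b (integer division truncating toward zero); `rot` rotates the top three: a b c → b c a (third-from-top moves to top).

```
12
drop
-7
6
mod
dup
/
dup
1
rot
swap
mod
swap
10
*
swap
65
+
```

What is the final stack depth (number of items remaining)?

2

12   -> [12]
drop -> []
-7   -> [-7]
6    -> [-7, 6]
mod  -> [-1]
dup  -> [-1, -1]
/    -> [1]
dup  -> [1, 1]
1    -> [1, 1, 1]
rot  -> [1, 1, 1]
swap -> [1, 1, 1]
mod  -> [1, 0]
swap -> [0, 1]
10   -> [0, 1, 10]
*    -> [0, 10]
swap -> [10, 0]
65   -> [10, 0, 65]
+    -> [10, 65]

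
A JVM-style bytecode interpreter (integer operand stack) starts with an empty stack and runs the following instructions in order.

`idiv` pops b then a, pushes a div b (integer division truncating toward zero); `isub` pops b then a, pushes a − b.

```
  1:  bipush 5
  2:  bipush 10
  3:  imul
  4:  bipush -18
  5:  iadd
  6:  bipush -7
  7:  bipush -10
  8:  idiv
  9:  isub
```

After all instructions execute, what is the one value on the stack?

bipush 5   : [5]
bipush 10  : [5, 10]
imul       : [50]
bipush -18 : [50, -18]
iadd       : [32]
bipush -7  : [32, -7]
bipush -10 : [32, -7, -10]
idiv       : [32, 0]
isub       : [32]

32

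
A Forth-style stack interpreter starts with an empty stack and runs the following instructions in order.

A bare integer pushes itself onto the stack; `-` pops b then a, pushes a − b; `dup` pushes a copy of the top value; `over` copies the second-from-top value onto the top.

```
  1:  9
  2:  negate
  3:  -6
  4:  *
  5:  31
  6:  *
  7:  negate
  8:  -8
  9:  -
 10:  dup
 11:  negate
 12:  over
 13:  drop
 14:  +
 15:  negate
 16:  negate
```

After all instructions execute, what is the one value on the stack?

9      : [9]
negate : [-9]
-6     : [-9, -6]
*      : [54]
31     : [54, 31]
*      : [1674]
negate : [-1674]
-8     : [-1674, -8]
-      : [-1666]
dup    : [-1666, -1666]
negate : [-1666, 1666]
over   : [-1666, 1666, -1666]
drop   : [-1666, 1666]
+      : [0]
negate : [0]
negate : [0]

0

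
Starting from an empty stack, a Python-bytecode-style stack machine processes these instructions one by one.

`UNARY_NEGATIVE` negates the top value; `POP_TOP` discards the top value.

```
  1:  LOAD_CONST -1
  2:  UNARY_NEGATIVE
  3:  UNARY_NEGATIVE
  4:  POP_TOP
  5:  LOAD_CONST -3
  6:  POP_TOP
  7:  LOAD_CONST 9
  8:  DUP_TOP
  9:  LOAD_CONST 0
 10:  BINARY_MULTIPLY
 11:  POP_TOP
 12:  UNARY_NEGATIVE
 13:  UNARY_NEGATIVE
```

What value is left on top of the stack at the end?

LOAD_CONST -1    [-1]
UNARY_NEGATIVE   [1]
UNARY_NEGATIVE   [-1]
POP_TOP          []
LOAD_CONST -3    [-3]
POP_TOP          []
LOAD_CONST 9     [9]
DUP_TOP          [9, 9]
LOAD_CONST 0     [9, 9, 0]
BINARY_MULTIPLY  [9, 0]
POP_TOP          [9]
UNARY_NEGATIVE   [-9]
UNARY_NEGATIVE   [9]

9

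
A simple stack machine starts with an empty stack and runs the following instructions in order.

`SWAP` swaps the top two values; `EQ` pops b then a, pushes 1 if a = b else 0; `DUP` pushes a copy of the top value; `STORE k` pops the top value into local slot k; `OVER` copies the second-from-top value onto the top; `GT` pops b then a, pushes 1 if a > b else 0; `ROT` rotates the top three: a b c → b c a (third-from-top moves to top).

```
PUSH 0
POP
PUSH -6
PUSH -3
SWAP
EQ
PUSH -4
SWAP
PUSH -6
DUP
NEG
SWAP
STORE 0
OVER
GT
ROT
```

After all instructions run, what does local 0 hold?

-6

PUSH 0  → [0]
POP     → []
PUSH -6 → [-6]
PUSH -3 → [-6, -3]
SWAP    → [-3, -6]
EQ      → [0]
PUSH -4 → [0, -4]
SWAP    → [-4, 0]
PUSH -6 → [-4, 0, -6]
DUP     → [-4, 0, -6, -6]
NEG     → [-4, 0, -6, 6]
SWAP    → [-4, 0, 6, -6]
STORE 0 → [-4, 0, 6]
OVER    → [-4, 0, 6, 0]
GT      → [-4, 0, 1]
ROT     → [0, 1, -4]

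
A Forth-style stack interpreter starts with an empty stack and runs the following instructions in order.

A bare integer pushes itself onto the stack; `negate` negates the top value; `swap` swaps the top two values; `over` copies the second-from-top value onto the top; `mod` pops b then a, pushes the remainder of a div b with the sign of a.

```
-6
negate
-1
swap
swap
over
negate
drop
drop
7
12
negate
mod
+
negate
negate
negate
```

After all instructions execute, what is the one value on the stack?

-13

-6     -> -6
negate -> 6
-1     -> 6 -1
swap   -> -1 6
swap   -> 6 -1
over   -> 6 -1 6
negate -> 6 -1 -6
drop   -> 6 -1
drop   -> 6
7      -> 6 7
12     -> 6 7 12
negate -> 6 7 -12
mod    -> 6 7
+      -> 13
negate -> -13
negate -> 13
negate -> -13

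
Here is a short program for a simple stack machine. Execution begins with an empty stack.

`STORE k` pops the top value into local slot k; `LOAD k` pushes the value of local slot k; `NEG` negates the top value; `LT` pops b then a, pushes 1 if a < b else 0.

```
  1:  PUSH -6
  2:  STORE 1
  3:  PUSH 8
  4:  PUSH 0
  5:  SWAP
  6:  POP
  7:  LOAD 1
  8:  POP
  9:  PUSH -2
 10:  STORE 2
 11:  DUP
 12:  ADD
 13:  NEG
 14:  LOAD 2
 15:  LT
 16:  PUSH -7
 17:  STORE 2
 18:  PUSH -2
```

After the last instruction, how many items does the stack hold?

2

PUSH -6 → -6
STORE 1 → (empty)
PUSH 8  → 8
PUSH 0  → 8 0
SWAP    → 0 8
POP     → 0
LOAD 1  → 0 -6
POP     → 0
PUSH -2 → 0 -2
STORE 2 → 0
DUP     → 0 0
ADD     → 0
NEG     → 0
LOAD 2  → 0 -2
LT      → 0
PUSH -7 → 0 -7
STORE 2 → 0
PUSH -2 → 0 -2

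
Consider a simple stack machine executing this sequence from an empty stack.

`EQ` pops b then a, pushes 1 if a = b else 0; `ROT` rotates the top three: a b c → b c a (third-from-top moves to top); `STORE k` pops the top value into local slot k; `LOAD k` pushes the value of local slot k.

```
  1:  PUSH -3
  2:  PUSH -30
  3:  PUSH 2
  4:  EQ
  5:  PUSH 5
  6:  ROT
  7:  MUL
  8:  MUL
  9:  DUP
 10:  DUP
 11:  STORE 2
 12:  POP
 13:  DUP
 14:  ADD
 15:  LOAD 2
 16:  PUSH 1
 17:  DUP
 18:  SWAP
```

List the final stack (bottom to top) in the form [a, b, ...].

PUSH -3  -> [-3]
PUSH -30 -> [-3, -30]
PUSH 2   -> [-3, -30, 2]
EQ       -> [-3, 0]
PUSH 5   -> [-3, 0, 5]
ROT      -> [0, 5, -3]
MUL      -> [0, -15]
MUL      -> [0]
DUP      -> [0, 0]
DUP      -> [0, 0, 0]
STORE 2  -> [0, 0]
POP      -> [0]
DUP      -> [0, 0]
ADD      -> [0]
LOAD 2   -> [0, 0]
PUSH 1   -> [0, 0, 1]
DUP      -> [0, 0, 1, 1]
SWAP     -> [0, 0, 1, 1]

[0, 0, 1, 1]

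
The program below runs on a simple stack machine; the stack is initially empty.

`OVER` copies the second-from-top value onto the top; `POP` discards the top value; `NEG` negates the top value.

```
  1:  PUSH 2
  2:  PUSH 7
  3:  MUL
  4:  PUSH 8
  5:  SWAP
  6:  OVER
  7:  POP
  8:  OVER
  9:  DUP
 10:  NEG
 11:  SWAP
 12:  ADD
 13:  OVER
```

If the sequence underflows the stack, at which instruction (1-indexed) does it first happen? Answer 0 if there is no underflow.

0

PUSH 2  2
PUSH 7  2 7
MUL     14
PUSH 8  14 8
SWAP    8 14
OVER    8 14 8
POP     8 14
OVER    8 14 8
DUP     8 14 8 8
NEG     8 14 8 -8
SWAP    8 14 -8 8
ADD     8 14 0
OVER    8 14 0 14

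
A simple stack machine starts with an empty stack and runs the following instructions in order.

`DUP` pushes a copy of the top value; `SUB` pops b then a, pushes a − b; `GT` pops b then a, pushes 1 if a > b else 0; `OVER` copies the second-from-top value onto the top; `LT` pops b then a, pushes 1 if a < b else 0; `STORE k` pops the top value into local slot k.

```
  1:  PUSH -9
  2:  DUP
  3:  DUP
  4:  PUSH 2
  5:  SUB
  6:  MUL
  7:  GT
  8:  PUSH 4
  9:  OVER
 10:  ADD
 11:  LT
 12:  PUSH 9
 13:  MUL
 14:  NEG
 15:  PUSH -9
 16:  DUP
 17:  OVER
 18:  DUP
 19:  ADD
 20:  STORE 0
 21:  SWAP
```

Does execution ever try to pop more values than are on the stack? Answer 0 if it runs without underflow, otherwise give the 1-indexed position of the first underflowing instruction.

PUSH -9 : [-9]
DUP     : [-9, -9]
DUP     : [-9, -9, -9]
PUSH 2  : [-9, -9, -9, 2]
SUB     : [-9, -9, -11]
MUL     : [-9, 99]
GT      : [0]
PUSH 4  : [0, 4]
OVER    : [0, 4, 0]
ADD     : [0, 4]
LT      : [1]
PUSH 9  : [1, 9]
MUL     : [9]
NEG     : [-9]
PUSH -9 : [-9, -9]
DUP     : [-9, -9, -9]
OVER    : [-9, -9, -9, -9]
DUP     : [-9, -9, -9, -9, -9]
ADD     : [-9, -9, -9, -18]
STORE 0 : [-9, -9, -9]
SWAP    : [-9, -9, -9]

0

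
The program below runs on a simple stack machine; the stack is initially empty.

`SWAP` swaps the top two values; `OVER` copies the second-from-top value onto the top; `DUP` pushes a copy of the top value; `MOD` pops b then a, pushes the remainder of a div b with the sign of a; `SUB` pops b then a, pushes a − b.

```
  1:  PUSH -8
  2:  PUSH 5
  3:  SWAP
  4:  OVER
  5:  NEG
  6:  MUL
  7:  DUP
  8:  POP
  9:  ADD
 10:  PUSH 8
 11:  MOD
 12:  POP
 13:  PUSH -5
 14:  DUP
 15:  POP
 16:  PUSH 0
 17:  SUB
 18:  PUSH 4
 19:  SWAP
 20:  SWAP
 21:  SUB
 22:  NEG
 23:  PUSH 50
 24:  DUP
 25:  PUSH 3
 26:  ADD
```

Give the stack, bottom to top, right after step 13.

PUSH -8 : -8
PUSH 5  : -8 5
SWAP    : 5 -8
OVER    : 5 -8 5
NEG     : 5 -8 -5
MUL     : 5 40
DUP     : 5 40 40
POP     : 5 40
ADD     : 45
PUSH 8  : 45 8
MOD     : 5
POP     : (empty)
PUSH -5 : -5

[-5]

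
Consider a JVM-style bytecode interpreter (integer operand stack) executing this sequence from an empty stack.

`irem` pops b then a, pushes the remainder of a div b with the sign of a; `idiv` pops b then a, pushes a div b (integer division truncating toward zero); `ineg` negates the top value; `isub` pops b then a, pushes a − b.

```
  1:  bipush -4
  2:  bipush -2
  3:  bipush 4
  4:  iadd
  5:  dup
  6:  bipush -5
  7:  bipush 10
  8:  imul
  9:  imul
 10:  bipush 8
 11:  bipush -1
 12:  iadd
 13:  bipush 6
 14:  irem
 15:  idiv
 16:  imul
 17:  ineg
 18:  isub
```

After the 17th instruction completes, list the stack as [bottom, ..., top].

bipush -4  [-4]
bipush -2  [-4, -2]
bipush 4   [-4, -2, 4]
iadd       [-4, 2]
dup        [-4, 2, 2]
bipush -5  [-4, 2, 2, -5]
bipush 10  [-4, 2, 2, -5, 10]
imul       [-4, 2, 2, -50]
imul       [-4, 2, -100]
bipush 8   [-4, 2, -100, 8]
bipush -1  [-4, 2, -100, 8, -1]
iadd       [-4, 2, -100, 7]
bipush 6   [-4, 2, -100, 7, 6]
irem       [-4, 2, -100, 1]
idiv       [-4, 2, -100]
imul       [-4, -200]
ineg       [-4, 200]

[-4, 200]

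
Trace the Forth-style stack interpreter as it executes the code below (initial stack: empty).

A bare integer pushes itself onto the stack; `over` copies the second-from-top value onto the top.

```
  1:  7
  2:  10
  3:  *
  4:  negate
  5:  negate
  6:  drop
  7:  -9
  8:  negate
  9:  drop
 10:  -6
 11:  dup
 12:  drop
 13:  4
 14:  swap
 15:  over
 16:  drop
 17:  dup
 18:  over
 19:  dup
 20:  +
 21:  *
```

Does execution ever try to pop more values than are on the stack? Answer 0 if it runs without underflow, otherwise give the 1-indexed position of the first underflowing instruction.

7      : 7
10     : 7 10
*      : 70
negate : -70
negate : 70
drop   : (empty)
-9     : -9
negate : 9
drop   : (empty)
-6     : -6
dup    : -6 -6
drop   : -6
4      : -6 4
swap   : 4 -6
over   : 4 -6 4
drop   : 4 -6
dup    : 4 -6 -6
over   : 4 -6 -6 -6
dup    : 4 -6 -6 -6 -6
+      : 4 -6 -6 -12
*      : 4 -6 72

0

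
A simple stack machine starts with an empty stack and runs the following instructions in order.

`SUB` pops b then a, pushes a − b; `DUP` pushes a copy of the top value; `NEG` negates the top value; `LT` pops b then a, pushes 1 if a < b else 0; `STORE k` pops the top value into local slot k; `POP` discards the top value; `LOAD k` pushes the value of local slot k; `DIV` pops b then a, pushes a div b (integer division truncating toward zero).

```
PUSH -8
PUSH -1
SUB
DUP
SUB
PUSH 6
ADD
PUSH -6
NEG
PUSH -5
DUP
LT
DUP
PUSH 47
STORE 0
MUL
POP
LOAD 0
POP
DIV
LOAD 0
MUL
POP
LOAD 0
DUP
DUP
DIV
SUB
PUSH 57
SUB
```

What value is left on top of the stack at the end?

PUSH -8  [-8]
PUSH -1  [-8, -1]
SUB      [-7]
DUP      [-7, -7]
SUB      [0]
PUSH 6   [0, 6]
ADD      [6]
PUSH -6  [6, -6]
NEG      [6, 6]
PUSH -5  [6, 6, -5]
DUP      [6, 6, -5, -5]
LT       [6, 6, 0]
DUP      [6, 6, 0, 0]
PUSH 47  [6, 6, 0, 0, 47]
STORE 0  [6, 6, 0, 0]
MUL      [6, 6, 0]
POP      [6, 6]
LOAD 0   [6, 6, 47]
POP      [6, 6]
DIV      [1]
LOAD 0   [1, 47]
MUL      [47]
POP      []
LOAD 0   [47]
DUP      [47, 47]
DUP      [47, 47, 47]
DIV      [47, 1]
SUB      [46]
PUSH 57  [46, 57]
SUB      [-11]

-11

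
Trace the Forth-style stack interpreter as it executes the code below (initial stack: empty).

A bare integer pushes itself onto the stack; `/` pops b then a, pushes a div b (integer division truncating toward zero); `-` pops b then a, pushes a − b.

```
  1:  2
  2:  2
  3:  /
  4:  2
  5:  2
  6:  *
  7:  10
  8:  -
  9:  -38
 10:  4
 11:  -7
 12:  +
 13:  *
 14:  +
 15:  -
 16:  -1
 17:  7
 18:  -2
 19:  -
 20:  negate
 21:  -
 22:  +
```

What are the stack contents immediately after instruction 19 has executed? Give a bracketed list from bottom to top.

2   : [2]
2   : [2, 2]
/   : [1]
2   : [1, 2]
2   : [1, 2, 2]
*   : [1, 4]
10  : [1, 4, 10]
-   : [1, -6]
-38 : [1, -6, -38]
4   : [1, -6, -38, 4]
-7  : [1, -6, -38, 4, -7]
+   : [1, -6, -38, -3]
*   : [1, -6, 114]
+   : [1, 108]
-   : [-107]
-1  : [-107, -1]
7   : [-107, -1, 7]
-2  : [-107, -1, 7, -2]
-   : [-107, -1, 9]

[-107, -1, 9]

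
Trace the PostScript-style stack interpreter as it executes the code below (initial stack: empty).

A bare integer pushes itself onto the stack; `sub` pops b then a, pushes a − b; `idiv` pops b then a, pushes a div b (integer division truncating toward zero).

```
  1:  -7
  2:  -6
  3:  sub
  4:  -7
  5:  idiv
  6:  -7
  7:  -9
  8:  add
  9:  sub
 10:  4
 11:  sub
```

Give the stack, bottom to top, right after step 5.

-7    -7
-6    -7 -6
sub   -1
-7    -1 -7
idiv  0

[0]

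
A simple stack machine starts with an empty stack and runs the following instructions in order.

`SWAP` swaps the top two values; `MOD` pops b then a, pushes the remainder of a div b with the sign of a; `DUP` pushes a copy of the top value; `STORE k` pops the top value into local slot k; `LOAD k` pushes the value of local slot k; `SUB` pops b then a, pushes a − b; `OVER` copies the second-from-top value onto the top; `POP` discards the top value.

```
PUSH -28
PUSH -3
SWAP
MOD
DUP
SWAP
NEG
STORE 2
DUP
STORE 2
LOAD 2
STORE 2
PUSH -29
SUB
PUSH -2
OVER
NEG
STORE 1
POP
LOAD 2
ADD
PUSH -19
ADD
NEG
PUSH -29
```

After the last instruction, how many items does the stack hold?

2

PUSH -28 -> [-28]
PUSH -3  -> [-28, -3]
SWAP     -> [-3, -28]
MOD      -> [-3]
DUP      -> [-3, -3]
SWAP     -> [-3, -3]
NEG      -> [-3, 3]
STORE 2  -> [-3]
DUP      -> [-3, -3]
STORE 2  -> [-3]
LOAD 2   -> [-3, -3]
STORE 2  -> [-3]
PUSH -29 -> [-3, -29]
SUB      -> [26]
PUSH -2  -> [26, -2]
OVER     -> [26, -2, 26]
NEG      -> [26, -2, -26]
STORE 1  -> [26, -2]
POP      -> [26]
LOAD 2   -> [26, -3]
ADD      -> [23]
PUSH -19 -> [23, -19]
ADD      -> [4]
NEG      -> [-4]
PUSH -29 -> [-4, -29]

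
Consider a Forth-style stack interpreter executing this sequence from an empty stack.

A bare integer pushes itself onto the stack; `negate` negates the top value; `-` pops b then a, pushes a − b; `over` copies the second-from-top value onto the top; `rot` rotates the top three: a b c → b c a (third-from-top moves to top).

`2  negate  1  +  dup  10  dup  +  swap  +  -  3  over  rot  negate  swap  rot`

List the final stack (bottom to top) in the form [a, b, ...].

2       2
negate  -2
1       -2 1
+       -1
dup     -1 -1
10      -1 -1 10
dup     -1 -1 10 10
+       -1 -1 20
swap    -1 20 -1
+       -1 19
-       -20
3       -20 3
over    -20 3 -20
rot     3 -20 -20
negate  3 -20 20
swap    3 20 -20
rot     20 -20 3

[20, -20, 3]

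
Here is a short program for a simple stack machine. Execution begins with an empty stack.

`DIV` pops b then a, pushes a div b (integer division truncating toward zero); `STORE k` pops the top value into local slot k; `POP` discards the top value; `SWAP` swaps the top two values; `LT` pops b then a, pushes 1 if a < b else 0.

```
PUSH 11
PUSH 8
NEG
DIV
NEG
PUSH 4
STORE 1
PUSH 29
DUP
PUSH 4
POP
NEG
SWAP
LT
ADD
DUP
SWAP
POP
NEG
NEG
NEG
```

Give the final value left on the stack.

PUSH 11 : 11
PUSH 8  : 11 8
NEG     : 11 -8
DIV     : -1
NEG     : 1
PUSH 4  : 1 4
STORE 1 : 1
PUSH 29 : 1 29
DUP     : 1 29 29
PUSH 4  : 1 29 29 4
POP     : 1 29 29
NEG     : 1 29 -29
SWAP    : 1 -29 29
LT      : 1 1
ADD     : 2
DUP     : 2 2
SWAP    : 2 2
POP     : 2
NEG     : -2
NEG     : 2
NEG     : -2

-2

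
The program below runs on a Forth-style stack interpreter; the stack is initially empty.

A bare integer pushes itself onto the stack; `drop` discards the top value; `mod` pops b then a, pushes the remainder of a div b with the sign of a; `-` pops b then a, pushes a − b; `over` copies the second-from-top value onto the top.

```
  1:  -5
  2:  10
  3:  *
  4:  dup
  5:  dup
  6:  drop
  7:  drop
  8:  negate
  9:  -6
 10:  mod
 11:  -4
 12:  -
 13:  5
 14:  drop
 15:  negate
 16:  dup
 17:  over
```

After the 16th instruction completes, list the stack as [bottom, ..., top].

-5     : [-5]
10     : [-5, 10]
*      : [-50]
dup    : [-50, -50]
dup    : [-50, -50, -50]
drop   : [-50, -50]
drop   : [-50]
negate : [50]
-6     : [50, -6]
mod    : [2]
-4     : [2, -4]
-      : [6]
5      : [6, 5]
drop   : [6]
negate : [-6]
dup    : [-6, -6]

[-6, -6]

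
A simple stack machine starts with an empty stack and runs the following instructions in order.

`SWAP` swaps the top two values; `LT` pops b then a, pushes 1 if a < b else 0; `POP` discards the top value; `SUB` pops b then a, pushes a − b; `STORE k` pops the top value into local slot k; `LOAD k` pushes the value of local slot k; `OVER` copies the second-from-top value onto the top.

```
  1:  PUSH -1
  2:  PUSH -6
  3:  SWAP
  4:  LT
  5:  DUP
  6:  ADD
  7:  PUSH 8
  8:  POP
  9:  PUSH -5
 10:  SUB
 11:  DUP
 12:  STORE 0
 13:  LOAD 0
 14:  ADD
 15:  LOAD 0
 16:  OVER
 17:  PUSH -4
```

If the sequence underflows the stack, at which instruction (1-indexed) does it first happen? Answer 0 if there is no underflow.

0

PUSH -1 -> [-1]
PUSH -6 -> [-1, -6]
SWAP    -> [-6, -1]
LT      -> [1]
DUP     -> [1, 1]
ADD     -> [2]
PUSH 8  -> [2, 8]
POP     -> [2]
PUSH -5 -> [2, -5]
SUB     -> [7]
DUP     -> [7, 7]
STORE 0 -> [7]
LOAD 0  -> [7, 7]
ADD     -> [14]
LOAD 0  -> [14, 7]
OVER    -> [14, 7, 14]
PUSH -4 -> [14, 7, 14, -4]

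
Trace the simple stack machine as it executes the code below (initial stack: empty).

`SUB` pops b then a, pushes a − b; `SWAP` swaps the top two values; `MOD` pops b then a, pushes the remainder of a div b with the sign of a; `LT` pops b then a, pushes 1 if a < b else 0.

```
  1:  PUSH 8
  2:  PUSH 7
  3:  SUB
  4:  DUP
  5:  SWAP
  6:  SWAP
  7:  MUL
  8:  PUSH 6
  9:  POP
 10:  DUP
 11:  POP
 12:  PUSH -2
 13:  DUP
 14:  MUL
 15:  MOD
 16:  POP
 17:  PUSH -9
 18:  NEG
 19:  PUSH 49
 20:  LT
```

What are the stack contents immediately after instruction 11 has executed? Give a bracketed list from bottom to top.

[1]

PUSH 8 -> 8
PUSH 7 -> 8 7
SUB    -> 1
DUP    -> 1 1
SWAP   -> 1 1
SWAP   -> 1 1
MUL    -> 1
PUSH 6 -> 1 6
POP    -> 1
DUP    -> 1 1
POP    -> 1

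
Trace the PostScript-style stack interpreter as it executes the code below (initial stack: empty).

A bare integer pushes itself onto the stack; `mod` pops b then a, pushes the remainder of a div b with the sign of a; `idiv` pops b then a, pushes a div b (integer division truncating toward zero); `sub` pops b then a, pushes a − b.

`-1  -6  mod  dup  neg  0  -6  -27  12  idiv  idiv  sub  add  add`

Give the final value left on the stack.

-1   : [-1]
-6   : [-1, -6]
mod  : [-1]
dup  : [-1, -1]
neg  : [-1, 1]
0    : [-1, 1, 0]
-6   : [-1, 1, 0, -6]
-27  : [-1, 1, 0, -6, -27]
12   : [-1, 1, 0, -6, -27, 12]
idiv : [-1, 1, 0, -6, -2]
idiv : [-1, 1, 0, 3]
sub  : [-1, 1, -3]
add  : [-1, -2]
add  : [-3]

-3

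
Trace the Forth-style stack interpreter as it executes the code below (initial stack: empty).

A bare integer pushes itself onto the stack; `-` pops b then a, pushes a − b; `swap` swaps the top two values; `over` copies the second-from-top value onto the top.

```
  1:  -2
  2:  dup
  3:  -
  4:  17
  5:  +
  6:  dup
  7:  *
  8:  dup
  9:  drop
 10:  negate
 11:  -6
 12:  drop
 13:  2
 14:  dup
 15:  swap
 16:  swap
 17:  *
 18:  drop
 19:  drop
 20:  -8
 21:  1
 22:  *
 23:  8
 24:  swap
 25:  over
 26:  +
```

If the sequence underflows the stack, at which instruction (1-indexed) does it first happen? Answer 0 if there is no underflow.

-2     : [-2]
dup    : [-2, -2]
-      : [0]
17     : [0, 17]
+      : [17]
dup    : [17, 17]
*      : [289]
dup    : [289, 289]
drop   : [289]
negate : [-289]
-6     : [-289, -6]
drop   : [-289]
2      : [-289, 2]
dup    : [-289, 2, 2]
swap   : [-289, 2, 2]
swap   : [-289, 2, 2]
*      : [-289, 4]
drop   : [-289]
drop   : []
-8     : [-8]
1      : [-8, 1]
*      : [-8]
8      : [-8, 8]
swap   : [8, -8]
over   : [8, -8, 8]
+      : [8, 0]

0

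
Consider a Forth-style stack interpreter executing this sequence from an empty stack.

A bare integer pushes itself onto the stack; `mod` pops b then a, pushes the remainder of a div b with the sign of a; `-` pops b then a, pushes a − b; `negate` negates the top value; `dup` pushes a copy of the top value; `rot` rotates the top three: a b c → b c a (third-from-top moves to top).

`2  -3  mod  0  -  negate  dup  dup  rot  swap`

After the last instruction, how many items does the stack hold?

2      : 2
-3     : 2 -3
mod    : 2
0      : 2 0
-      : 2
negate : -2
dup    : -2 -2
dup    : -2 -2 -2
rot    : -2 -2 -2
swap   : -2 -2 -2

3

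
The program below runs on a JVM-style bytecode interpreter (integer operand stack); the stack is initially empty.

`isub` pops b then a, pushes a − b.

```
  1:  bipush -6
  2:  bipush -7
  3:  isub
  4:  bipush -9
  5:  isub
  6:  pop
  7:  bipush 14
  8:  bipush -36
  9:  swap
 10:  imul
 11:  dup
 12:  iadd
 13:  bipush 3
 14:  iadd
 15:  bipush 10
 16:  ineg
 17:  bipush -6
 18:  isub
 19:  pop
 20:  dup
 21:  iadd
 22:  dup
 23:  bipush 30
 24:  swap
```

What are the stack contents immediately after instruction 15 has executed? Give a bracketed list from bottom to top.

[-1005, 10]

bipush -6   -6
bipush -7   -6 -7
isub        1
bipush -9   1 -9
isub        10
pop         (empty)
bipush 14   14
bipush -36  14 -36
swap        -36 14
imul        -504
dup         -504 -504
iadd        -1008
bipush 3    -1008 3
iadd        -1005
bipush 10   -1005 10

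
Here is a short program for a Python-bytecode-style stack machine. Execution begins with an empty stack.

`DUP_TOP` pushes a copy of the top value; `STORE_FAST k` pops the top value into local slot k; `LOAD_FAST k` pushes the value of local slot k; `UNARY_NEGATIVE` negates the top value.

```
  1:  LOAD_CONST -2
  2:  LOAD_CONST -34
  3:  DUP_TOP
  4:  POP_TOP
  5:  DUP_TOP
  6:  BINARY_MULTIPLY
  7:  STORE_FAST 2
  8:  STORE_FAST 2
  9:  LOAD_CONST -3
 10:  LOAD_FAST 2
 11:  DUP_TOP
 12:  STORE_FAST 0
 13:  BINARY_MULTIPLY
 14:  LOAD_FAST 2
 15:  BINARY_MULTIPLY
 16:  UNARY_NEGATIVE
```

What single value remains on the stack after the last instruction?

LOAD_CONST -2   : -2
LOAD_CONST -34  : -2 -34
DUP_TOP         : -2 -34 -34
POP_TOP         : -2 -34
DUP_TOP         : -2 -34 -34
BINARY_MULTIPLY : -2 1156
STORE_FAST 2    : -2
STORE_FAST 2    : (empty)
LOAD_CONST -3   : -3
LOAD_FAST 2     : -3 -2
DUP_TOP         : -3 -2 -2
STORE_FAST 0    : -3 -2
BINARY_MULTIPLY : 6
LOAD_FAST 2     : 6 -2
BINARY_MULTIPLY : -12
UNARY_NEGATIVE  : 12

12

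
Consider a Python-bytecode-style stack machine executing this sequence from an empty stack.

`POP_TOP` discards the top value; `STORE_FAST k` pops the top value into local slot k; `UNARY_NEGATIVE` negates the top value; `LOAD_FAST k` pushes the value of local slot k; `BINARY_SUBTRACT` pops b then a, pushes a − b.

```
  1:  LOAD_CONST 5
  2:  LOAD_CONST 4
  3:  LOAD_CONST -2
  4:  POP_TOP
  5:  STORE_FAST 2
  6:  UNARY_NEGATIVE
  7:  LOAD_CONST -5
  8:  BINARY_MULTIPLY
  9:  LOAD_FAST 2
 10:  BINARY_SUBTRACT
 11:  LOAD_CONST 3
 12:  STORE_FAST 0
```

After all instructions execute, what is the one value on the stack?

21

LOAD_CONST 5    -> 5
LOAD_CONST 4    -> 5 4
LOAD_CONST -2   -> 5 4 -2
POP_TOP         -> 5 4
STORE_FAST 2    -> 5
UNARY_NEGATIVE  -> -5
LOAD_CONST -5   -> -5 -5
BINARY_MULTIPLY -> 25
LOAD_FAST 2     -> 25 4
BINARY_SUBTRACT -> 21
LOAD_CONST 3    -> 21 3
STORE_FAST 0    -> 21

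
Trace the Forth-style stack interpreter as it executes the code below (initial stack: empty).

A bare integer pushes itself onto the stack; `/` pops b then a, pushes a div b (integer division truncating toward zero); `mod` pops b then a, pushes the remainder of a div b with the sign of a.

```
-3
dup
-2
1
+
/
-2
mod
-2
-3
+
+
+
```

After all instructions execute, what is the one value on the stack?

-3   -3
dup  -3 -3
-2   -3 -3 -2
1    -3 -3 -2 1
+    -3 -3 -1
/    -3 3
-2   -3 3 -2
mod  -3 1
-2   -3 1 -2
-3   -3 1 -2 -3
+    -3 1 -5
+    -3 -4
+    -7

-7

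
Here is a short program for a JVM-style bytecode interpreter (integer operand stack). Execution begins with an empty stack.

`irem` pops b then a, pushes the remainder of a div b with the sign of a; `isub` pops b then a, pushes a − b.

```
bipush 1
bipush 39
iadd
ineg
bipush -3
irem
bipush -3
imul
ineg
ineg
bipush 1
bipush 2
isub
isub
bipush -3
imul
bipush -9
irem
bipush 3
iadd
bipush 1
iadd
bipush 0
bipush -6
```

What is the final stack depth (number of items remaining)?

bipush 1  -> [1]
bipush 39 -> [1, 39]
iadd      -> [40]
ineg      -> [-40]
bipush -3 -> [-40, -3]
irem      -> [-1]
bipush -3 -> [-1, -3]
imul      -> [3]
ineg      -> [-3]
ineg      -> [3]
bipush 1  -> [3, 1]
bipush 2  -> [3, 1, 2]
isub      -> [3, -1]
isub      -> [4]
bipush -3 -> [4, -3]
imul      -> [-12]
bipush -9 -> [-12, -9]
irem      -> [-3]
bipush 3  -> [-3, 3]
iadd      -> [0]
bipush 1  -> [0, 1]
iadd      -> [1]
bipush 0  -> [1, 0]
bipush -6 -> [1, 0, -6]

3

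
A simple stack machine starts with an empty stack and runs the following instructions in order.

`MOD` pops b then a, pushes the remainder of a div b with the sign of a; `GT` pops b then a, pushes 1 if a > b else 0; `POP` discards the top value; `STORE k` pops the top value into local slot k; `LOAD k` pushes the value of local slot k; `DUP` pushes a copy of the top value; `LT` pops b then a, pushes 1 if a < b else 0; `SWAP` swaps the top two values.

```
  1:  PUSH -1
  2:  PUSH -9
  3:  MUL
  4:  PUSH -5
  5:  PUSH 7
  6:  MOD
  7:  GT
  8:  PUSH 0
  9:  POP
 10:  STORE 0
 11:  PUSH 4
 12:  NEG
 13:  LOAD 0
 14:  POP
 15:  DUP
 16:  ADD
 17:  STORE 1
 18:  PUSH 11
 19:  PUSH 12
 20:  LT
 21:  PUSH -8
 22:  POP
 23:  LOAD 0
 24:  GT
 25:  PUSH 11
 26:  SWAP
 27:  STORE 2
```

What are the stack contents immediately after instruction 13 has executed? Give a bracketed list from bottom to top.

PUSH -1 : -1
PUSH -9 : -1 -9
MUL     : 9
PUSH -5 : 9 -5
PUSH 7  : 9 -5 7
MOD     : 9 -5
GT      : 1
PUSH 0  : 1 0
POP     : 1
STORE 0 : (empty)
PUSH 4  : 4
NEG     : -4
LOAD 0  : -4 1

[-4, 1]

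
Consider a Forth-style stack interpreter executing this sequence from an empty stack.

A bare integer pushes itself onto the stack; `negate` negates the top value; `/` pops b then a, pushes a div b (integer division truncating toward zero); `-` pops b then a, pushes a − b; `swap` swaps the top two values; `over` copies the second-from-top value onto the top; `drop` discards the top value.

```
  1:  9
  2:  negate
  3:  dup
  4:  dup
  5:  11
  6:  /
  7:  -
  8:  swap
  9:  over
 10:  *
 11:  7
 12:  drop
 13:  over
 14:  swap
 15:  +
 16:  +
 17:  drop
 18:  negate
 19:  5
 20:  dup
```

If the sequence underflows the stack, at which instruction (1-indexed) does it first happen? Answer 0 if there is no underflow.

9       9
negate  -9
dup     -9 -9
dup     -9 -9 -9
11      -9 -9 -9 11
/       -9 -9 0
-       -9 -9
swap    -9 -9
over    -9 -9 -9
*       -9 81
7       -9 81 7
drop    -9 81
over    -9 81 -9
swap    -9 -9 81
+       -9 72
+       63
drop    (empty)
negate  — needs 1 operand, stack has 0 → underflow

18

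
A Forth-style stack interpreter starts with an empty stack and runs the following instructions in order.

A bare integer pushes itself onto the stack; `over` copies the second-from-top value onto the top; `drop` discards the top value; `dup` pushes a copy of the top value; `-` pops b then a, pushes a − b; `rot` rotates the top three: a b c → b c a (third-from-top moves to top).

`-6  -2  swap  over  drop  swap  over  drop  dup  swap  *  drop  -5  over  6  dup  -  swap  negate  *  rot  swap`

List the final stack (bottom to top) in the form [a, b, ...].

[-5, -6, 0]

-6     -> [-6]
-2     -> [-6, -2]
swap   -> [-2, -6]
over   -> [-2, -6, -2]
drop   -> [-2, -6]
swap   -> [-6, -2]
over   -> [-6, -2, -6]
drop   -> [-6, -2]
dup    -> [-6, -2, -2]
swap   -> [-6, -2, -2]
*      -> [-6, 4]
drop   -> [-6]
-5     -> [-6, -5]
over   -> [-6, -5, -6]
6      -> [-6, -5, -6, 6]
dup    -> [-6, -5, -6, 6, 6]
-      -> [-6, -5, -6, 0]
swap   -> [-6, -5, 0, -6]
negate -> [-6, -5, 0, 6]
*      -> [-6, -5, 0]
rot    -> [-5, 0, -6]
swap   -> [-5, -6, 0]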